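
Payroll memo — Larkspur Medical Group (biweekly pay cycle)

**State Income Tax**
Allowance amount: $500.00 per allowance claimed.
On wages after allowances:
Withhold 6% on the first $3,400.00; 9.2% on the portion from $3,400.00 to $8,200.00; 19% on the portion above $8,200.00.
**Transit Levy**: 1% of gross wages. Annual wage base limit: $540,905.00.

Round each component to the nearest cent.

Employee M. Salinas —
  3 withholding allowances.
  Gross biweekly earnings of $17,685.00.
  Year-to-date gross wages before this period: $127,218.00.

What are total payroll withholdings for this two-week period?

$2,339.60

State Income Tax: taxable = $17,685.00 − 3×$500.00 = $16,185.00
  $645.60 + 19% × ($16,185.00 − $8,200.00) = $645.60 + 19% × $7,985.00 = $2,162.75
Transit Levy: 1% × $17,685.00 = $176.85
Total: $2,162.75 + $176.85 = $2,339.60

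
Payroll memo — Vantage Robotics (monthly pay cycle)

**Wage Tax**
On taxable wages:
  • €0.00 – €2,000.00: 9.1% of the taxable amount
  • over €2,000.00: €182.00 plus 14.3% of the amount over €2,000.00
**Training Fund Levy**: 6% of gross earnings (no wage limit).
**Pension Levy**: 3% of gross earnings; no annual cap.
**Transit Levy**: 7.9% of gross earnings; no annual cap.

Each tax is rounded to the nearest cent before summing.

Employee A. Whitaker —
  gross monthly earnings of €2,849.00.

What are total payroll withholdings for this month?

Wage Tax: taxable = €2,849.00
  €182.00 + 14.3% × (€2,849.00 − €2,000.00) = €182.00 + 14.3% × €849.00 = €303.41
Training Fund Levy: 6% × €2,849.00 = €170.94
Pension Levy: 3% × €2,849.00 = €85.47
Transit Levy: 7.9% × €2,849.00 = €225.07
Total: €303.41 + €170.94 + €85.47 + €225.07 = €784.89

€784.89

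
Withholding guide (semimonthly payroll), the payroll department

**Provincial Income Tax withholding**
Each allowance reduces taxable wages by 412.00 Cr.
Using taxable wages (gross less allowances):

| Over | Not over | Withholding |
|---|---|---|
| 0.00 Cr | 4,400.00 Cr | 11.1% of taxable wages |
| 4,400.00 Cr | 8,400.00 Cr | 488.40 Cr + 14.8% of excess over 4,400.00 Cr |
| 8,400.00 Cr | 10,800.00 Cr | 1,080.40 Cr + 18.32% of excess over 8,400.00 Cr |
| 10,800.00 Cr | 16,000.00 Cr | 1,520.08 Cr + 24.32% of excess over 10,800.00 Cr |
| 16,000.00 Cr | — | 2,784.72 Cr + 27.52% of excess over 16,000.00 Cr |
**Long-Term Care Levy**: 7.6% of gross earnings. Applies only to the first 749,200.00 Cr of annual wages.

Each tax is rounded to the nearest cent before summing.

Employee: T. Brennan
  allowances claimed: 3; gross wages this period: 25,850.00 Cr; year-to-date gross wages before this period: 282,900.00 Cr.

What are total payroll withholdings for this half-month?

7,119.89 Cr

Provincial Income Tax: taxable = 25,850.00 Cr − 3×412.00 Cr = 24,614.00 Cr
  2,784.72 Cr + 27.52% × (24,614.00 Cr − 16,000.00 Cr) = 2,784.72 Cr + 27.52% × 8,614.00 Cr = 5,155.29 Cr
Long-Term Care Levy: 7.6% × 25,850.00 Cr = 1,964.60 Cr
Total: 5,155.29 Cr + 1,964.60 Cr = 7,119.89 Cr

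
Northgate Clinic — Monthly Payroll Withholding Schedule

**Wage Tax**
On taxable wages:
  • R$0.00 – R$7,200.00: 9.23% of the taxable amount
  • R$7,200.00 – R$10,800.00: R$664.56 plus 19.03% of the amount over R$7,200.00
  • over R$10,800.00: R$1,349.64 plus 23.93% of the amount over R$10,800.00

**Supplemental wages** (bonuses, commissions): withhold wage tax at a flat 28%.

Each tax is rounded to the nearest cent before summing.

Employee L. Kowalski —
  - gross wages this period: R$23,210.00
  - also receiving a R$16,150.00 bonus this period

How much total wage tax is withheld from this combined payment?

Wage Tax: taxable = R$23,210.00
  R$1,349.64 + 23.93% × (R$23,210.00 − R$10,800.00) = R$1,349.64 + 23.93% × R$12,410.00 = R$4,319.35
Supplemental (28% flat on bonus): 28% × R$16,150.00 = R$4,522.00
Total wage tax: R$4,319.35 + R$4,522.00 = R$8,841.35

R$8,841.35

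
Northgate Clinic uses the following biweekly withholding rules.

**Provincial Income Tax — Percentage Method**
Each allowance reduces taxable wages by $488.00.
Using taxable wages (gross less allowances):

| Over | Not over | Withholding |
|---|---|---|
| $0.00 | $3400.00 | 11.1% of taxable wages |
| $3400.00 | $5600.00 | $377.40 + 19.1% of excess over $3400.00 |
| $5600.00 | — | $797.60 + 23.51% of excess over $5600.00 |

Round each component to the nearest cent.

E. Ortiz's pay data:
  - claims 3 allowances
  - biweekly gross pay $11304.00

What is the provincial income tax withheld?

Provincial Income Tax: taxable = $11304.00 − 3×$488.00 = $9840.00
  $797.60 + 23.51% × ($9840.00 − $5600.00) = $797.60 + 23.51% × $4240.00 = $1794.42

$1794.42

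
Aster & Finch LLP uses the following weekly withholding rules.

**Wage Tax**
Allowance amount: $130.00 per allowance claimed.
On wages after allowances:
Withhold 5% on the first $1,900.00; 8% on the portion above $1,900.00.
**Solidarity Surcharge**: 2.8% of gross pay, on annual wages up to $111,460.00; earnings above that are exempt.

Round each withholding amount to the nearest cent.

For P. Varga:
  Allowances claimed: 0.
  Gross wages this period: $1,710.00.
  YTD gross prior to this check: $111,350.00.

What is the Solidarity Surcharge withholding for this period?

Solidarity Surcharge: cap $111,460.00 − YTD $111,350.00 = $110.00 subject; 2.8% × $110.00 = $3.08

$3.08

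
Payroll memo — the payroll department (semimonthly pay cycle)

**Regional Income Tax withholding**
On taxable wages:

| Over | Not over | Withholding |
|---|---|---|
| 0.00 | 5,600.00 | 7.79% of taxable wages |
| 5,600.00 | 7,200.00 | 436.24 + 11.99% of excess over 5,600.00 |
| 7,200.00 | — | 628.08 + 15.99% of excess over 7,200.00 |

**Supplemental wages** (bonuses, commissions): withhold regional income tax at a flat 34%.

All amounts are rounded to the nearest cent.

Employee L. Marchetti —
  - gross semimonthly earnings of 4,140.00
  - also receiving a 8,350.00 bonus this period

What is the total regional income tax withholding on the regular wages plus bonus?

3,161.51

Regional Income Tax: taxable = 4,140.00
  7.79% × 4,140.00 = 322.51
Supplemental (34% flat on bonus): 34% × 8,350.00 = 2,839.00
Total regional income tax: 322.51 + 2,839.00 = 3,161.51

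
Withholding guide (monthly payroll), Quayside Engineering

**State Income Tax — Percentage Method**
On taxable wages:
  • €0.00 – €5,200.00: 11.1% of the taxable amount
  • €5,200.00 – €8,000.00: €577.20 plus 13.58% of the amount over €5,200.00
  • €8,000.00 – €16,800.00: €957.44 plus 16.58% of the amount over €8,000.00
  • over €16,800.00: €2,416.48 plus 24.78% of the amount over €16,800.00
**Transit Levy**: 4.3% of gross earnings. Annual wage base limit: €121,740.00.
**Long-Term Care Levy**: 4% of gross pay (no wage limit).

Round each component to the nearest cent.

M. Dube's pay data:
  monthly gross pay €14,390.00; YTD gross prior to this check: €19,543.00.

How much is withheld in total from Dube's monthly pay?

State Income Tax: taxable = €14,390.00
  €957.44 + 16.58% × (€14,390.00 − €8,000.00) = €957.44 + 16.58% × €6,390.00 = €2,016.90
Transit Levy: 4.3% × €14,390.00 = €618.77
Long-Term Care Levy: 4% × €14,390.00 = €575.60
Total: €2,016.90 + €618.77 + €575.60 = €3,211.27

€3,211.27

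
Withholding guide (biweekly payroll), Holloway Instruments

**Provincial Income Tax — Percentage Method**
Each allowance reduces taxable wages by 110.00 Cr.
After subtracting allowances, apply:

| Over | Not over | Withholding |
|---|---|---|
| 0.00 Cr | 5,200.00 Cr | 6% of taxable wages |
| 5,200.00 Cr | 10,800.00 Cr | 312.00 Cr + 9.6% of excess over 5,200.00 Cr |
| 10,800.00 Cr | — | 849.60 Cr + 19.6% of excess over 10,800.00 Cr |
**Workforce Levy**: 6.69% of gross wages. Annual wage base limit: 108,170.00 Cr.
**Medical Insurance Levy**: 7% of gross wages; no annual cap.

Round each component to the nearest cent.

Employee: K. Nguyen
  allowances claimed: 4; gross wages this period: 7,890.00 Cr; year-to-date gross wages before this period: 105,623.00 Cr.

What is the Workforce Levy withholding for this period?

Workforce Levy: cap 108,170.00 Cr − YTD 105,623.00 Cr = 2,547.00 Cr subject; 6.69% × 2,547.00 Cr = 170.39 Cr

170.39 Cr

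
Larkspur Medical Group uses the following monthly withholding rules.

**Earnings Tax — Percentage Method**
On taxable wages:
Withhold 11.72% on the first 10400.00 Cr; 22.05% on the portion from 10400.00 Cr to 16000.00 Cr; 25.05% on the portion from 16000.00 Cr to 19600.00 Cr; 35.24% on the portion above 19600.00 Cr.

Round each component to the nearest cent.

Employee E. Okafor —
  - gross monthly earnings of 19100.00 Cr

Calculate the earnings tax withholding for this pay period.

Earnings Tax: taxable = 19100.00 Cr
  2453.68 Cr + 25.05% × (19100.00 Cr − 16000.00 Cr) = 2453.68 Cr + 25.05% × 3100.00 Cr = 3230.23 Cr

3230.23 Cr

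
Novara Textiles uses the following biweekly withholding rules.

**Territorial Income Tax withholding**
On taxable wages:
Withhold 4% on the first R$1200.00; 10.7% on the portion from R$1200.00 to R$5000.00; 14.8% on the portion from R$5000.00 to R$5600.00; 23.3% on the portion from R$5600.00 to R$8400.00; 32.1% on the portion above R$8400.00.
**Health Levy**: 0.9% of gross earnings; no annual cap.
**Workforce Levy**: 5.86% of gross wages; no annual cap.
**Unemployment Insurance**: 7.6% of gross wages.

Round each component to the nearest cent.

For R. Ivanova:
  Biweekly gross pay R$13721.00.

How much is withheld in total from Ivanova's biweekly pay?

R$4874.18

Territorial Income Tax: taxable = R$13721.00
  R$1195.80 + 32.1% × (R$13721.00 − R$8400.00) = R$1195.80 + 32.1% × R$5321.00 = R$2903.84
Health Levy: 0.9% × R$13721.00 = R$123.49
Workforce Levy: 5.86% × R$13721.00 = R$804.05
Unemployment Insurance: 7.6% × R$13721.00 = R$1042.80
Total: R$2903.84 + R$123.49 + R$804.05 + R$1042.80 = R$4874.18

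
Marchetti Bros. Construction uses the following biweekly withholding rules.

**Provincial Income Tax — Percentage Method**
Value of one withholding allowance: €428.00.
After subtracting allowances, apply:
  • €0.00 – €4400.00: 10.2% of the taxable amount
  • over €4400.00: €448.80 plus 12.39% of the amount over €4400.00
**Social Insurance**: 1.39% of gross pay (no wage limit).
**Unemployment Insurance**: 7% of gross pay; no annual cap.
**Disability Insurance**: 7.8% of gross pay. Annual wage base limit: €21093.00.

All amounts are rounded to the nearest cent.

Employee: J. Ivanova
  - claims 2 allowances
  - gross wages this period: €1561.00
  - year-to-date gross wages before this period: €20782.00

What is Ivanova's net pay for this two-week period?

€1333.86

Provincial Income Tax: taxable = €1561.00 − 2×€428.00 = €705.00
  10.2% × €705.00 = €71.91
Social Insurance: 1.39% × €1561.00 = €21.70
Unemployment Insurance: 7% × €1561.00 = €109.27
Disability Insurance: cap €21093.00 − YTD €20782.00 = €311.00 subject; 7.8% × €311.00 = €24.26
Total withheld: €71.91 + €21.70 + €109.27 + €24.26 = €227.14
Net pay: €1561.00 − €227.14 = €1333.86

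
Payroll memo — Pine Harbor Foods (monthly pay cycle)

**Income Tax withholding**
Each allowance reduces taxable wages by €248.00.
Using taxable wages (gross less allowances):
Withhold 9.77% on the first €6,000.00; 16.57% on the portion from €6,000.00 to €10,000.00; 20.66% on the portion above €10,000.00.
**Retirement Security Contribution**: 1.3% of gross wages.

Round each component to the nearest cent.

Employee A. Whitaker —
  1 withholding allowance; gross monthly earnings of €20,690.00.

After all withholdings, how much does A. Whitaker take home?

Income Tax: taxable = €20,690.00 − 1×€248.00 = €20,442.00
  €1,249.00 + 20.66% × (€20,442.00 − €10,000.00) = €1,249.00 + 20.66% × €10,442.00 = €3,406.32
Retirement Security Contribution: 1.3% × €20,690.00 = €268.97
Total withheld: €3,406.32 + €268.97 = €3,675.29
Net pay: €20,690.00 − €3,675.29 = €17,014.71

€17,014.71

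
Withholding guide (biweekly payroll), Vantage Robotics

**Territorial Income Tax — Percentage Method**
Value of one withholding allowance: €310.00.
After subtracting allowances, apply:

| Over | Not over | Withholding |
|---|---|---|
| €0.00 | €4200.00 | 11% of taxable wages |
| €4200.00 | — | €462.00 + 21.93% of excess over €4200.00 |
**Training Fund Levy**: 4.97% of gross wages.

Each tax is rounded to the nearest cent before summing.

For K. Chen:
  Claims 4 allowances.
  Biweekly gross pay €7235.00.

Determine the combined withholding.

Territorial Income Tax: taxable = €7235.00 − 4×€310.00 = €5995.00
  €462.00 + 21.93% × (€5995.00 − €4200.00) = €462.00 + 21.93% × €1795.00 = €855.64
Training Fund Levy: 4.97% × €7235.00 = €359.58
Total: €855.64 + €359.58 = €1215.22

€1215.22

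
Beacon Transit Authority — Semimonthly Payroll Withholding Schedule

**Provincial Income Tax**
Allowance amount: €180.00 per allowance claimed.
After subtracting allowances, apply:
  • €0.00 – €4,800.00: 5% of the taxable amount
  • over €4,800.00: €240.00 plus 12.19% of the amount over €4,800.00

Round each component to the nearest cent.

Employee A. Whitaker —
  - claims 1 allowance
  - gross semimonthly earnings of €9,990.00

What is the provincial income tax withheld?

€850.72

Provincial Income Tax: taxable = €9,990.00 − 1×€180.00 = €9,810.00
  €240.00 + 12.19% × (€9,810.00 − €4,800.00) = €240.00 + 12.19% × €5,010.00 = €850.72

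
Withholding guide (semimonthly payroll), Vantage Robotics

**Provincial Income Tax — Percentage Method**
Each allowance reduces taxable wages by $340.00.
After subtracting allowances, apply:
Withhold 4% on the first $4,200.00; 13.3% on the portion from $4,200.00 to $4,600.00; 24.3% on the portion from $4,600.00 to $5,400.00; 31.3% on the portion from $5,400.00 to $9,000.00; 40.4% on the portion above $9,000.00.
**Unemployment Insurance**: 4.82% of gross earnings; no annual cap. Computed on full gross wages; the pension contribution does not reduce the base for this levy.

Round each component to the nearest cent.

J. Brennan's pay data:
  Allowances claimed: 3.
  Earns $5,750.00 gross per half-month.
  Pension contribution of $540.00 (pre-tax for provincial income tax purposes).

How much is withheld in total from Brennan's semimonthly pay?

$444.75

Provincial Income Tax: taxable = $5,750.00 − $540.00 − 3×$340.00 = $4,190.00
  4% × $4,190.00 = $167.60
Unemployment Insurance: 4.82% × $5,750.00 = $277.15
Total: $167.60 + $277.15 = $444.75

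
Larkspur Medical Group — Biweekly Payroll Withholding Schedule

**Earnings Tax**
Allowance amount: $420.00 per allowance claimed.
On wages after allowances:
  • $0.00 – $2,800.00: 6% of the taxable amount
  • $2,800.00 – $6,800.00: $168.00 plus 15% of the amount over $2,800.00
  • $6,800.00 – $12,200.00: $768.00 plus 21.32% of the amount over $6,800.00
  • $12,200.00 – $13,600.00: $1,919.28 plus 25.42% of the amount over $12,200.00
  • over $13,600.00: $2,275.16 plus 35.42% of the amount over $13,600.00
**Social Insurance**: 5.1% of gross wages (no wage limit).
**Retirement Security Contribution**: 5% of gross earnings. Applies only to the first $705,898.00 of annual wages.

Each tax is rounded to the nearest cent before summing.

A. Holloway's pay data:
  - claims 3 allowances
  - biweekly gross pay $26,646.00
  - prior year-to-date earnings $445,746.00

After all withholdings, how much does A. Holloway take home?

Earnings Tax: taxable = $26,646.00 − 3×$420.00 = $25,386.00
  $2,275.16 + 35.42% × ($25,386.00 − $13,600.00) = $2,275.16 + 35.42% × $11,786.00 = $6,449.76
Social Insurance: 5.1% × $26,646.00 = $1,358.95
Retirement Security Contribution: 5% × $26,646.00 = $1,332.30
Total withheld: $6,449.76 + $1,358.95 + $1,332.30 = $9,141.01
Net pay: $26,646.00 − $9,141.01 = $17,504.99

$17,504.99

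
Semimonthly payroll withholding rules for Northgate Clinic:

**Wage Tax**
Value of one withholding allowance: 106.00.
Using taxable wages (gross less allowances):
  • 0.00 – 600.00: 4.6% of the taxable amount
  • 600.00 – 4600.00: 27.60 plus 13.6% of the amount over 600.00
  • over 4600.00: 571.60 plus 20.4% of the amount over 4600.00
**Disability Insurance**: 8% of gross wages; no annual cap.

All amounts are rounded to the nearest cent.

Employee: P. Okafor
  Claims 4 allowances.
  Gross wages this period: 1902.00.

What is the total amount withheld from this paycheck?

Wage Tax: taxable = 1902.00 − 4×106.00 = 1478.00
  27.60 + 13.6% × (1478.00 − 600.00) = 27.60 + 13.6% × 878.00 = 147.01
Disability Insurance: 8% × 1902.00 = 152.16
Total: 147.01 + 152.16 = 299.17

299.17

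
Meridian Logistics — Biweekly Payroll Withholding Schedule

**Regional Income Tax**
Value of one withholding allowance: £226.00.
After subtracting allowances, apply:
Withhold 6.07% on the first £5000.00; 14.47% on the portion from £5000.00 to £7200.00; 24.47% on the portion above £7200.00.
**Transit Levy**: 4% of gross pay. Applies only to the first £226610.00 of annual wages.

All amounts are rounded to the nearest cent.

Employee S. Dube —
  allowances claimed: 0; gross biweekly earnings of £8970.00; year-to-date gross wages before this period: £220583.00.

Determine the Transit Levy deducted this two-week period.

£241.08

Transit Levy: cap £226610.00 − YTD £220583.00 = £6027.00 subject; 4% × £6027.00 = £241.08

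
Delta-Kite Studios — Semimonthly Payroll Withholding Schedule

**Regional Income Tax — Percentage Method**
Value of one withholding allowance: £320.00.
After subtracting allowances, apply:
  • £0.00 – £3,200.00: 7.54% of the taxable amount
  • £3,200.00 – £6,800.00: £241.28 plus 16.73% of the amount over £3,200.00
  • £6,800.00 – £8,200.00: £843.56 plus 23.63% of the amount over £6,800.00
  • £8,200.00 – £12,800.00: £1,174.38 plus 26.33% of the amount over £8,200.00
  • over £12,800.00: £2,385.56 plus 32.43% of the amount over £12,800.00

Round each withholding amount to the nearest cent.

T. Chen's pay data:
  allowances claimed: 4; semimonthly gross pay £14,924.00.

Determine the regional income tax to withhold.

Regional Income Tax: taxable = £14,924.00 − 4×£320.00 = £13,644.00
  £2,385.56 + 32.43% × (£13,644.00 − £12,800.00) = £2,385.56 + 32.43% × £844.00 = £2,659.27

£2,659.27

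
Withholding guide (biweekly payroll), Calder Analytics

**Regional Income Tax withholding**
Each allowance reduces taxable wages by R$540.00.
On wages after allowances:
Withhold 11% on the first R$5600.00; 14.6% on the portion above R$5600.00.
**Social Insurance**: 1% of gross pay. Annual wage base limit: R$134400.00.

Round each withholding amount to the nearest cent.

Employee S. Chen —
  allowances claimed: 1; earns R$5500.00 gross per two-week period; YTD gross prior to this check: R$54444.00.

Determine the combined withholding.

R$600.60

Regional Income Tax: taxable = R$5500.00 − 1×R$540.00 = R$4960.00
  11% × R$4960.00 = R$545.60
Social Insurance: 1% × R$5500.00 = R$55.00
Total: R$545.60 + R$55.00 = R$600.60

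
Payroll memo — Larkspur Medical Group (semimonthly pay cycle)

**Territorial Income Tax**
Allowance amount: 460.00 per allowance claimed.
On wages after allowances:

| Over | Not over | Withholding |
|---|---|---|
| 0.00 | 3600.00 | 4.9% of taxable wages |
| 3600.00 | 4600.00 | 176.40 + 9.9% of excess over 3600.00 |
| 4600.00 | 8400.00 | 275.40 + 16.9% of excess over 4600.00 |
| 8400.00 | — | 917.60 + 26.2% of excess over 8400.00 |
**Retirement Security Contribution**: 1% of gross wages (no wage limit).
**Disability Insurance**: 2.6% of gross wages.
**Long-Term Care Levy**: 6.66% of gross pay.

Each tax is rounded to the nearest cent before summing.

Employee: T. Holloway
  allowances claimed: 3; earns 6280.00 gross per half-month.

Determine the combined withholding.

970.43

Territorial Income Tax: taxable = 6280.00 − 3×460.00 = 4900.00
  275.40 + 16.9% × (4900.00 − 4600.00) = 275.40 + 16.9% × 300.00 = 326.10
Retirement Security Contribution: 1% × 6280.00 = 62.80
Disability Insurance: 2.6% × 6280.00 = 163.28
Long-Term Care Levy: 6.66% × 6280.00 = 418.25
Total: 326.10 + 62.80 + 163.28 + 418.25 = 970.43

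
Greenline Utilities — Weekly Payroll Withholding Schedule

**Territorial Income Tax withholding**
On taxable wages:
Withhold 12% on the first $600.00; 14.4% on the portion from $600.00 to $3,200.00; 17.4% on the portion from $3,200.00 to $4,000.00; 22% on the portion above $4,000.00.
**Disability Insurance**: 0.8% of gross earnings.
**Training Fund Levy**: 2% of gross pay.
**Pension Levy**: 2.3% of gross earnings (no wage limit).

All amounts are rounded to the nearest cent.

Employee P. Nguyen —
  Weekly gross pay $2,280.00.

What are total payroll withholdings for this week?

$430.20

Territorial Income Tax: taxable = $2,280.00
  $72.00 + 14.4% × ($2,280.00 − $600.00) = $72.00 + 14.4% × $1,680.00 = $313.92
Disability Insurance: 0.8% × $2,280.00 = $18.24
Training Fund Levy: 2% × $2,280.00 = $45.60
Pension Levy: 2.3% × $2,280.00 = $52.44
Total: $313.92 + $18.24 + $45.60 + $52.44 = $430.20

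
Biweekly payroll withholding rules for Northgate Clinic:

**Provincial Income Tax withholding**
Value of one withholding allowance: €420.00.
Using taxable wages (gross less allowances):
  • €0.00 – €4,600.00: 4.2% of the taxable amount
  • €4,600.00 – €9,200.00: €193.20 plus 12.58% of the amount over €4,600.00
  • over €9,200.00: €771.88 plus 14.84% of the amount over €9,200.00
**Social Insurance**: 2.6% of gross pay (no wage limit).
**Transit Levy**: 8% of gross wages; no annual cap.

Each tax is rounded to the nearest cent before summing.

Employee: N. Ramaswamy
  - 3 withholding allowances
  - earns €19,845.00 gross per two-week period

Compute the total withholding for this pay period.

Provincial Income Tax: taxable = €19,845.00 − 3×€420.00 = €18,585.00
  €771.88 + 14.84% × (€18,585.00 − €9,200.00) = €771.88 + 14.84% × €9,385.00 = €2,164.61
Social Insurance: 2.6% × €19,845.00 = €515.97
Transit Levy: 8% × €19,845.00 = €1,587.60
Total: €2,164.61 + €515.97 + €1,587.60 = €4,268.18

€4,268.18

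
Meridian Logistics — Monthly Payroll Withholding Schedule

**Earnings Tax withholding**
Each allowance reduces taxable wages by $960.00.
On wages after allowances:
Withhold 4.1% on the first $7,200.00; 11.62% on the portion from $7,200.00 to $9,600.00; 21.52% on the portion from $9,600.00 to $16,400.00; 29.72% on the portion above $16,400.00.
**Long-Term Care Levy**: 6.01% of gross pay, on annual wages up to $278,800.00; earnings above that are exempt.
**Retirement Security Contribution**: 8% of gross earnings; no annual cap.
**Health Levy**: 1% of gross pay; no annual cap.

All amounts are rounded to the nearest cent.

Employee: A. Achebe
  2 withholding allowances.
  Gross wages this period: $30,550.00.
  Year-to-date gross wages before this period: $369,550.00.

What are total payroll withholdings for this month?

$8,421.70

Earnings Tax: taxable = $30,550.00 − 2×$960.00 = $28,630.00
  $2,037.44 + 29.72% × ($28,630.00 − $16,400.00) = $2,037.44 + 29.72% × $12,230.00 = $5,672.20
Long-Term Care Levy: YTD $369,550.00 ≥ cap $278,800.00 → $0.00
Retirement Security Contribution: 8% × $30,550.00 = $2,444.00
Health Levy: 1% × $30,550.00 = $305.50
Total: $5,672.20 + $0.00 + $2,444.00 + $305.50 = $8,421.70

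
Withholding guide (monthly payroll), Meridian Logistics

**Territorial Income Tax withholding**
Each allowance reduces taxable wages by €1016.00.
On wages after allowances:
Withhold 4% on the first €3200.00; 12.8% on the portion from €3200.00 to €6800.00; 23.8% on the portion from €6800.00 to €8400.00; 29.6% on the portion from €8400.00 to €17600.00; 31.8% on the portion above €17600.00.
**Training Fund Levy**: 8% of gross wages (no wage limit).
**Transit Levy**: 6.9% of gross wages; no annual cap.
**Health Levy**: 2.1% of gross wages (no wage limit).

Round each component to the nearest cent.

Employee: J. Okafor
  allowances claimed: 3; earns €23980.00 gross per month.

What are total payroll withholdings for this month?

€8828.98

Territorial Income Tax: taxable = €23980.00 − 3×€1016.00 = €20932.00
  €3692.80 + 31.8% × (€20932.00 − €17600.00) = €3692.80 + 31.8% × €3332.00 = €4752.38
Training Fund Levy: 8% × €23980.00 = €1918.40
Transit Levy: 6.9% × €23980.00 = €1654.62
Health Levy: 2.1% × €23980.00 = €503.58
Total: €4752.38 + €1918.40 + €1654.62 + €503.58 = €8828.98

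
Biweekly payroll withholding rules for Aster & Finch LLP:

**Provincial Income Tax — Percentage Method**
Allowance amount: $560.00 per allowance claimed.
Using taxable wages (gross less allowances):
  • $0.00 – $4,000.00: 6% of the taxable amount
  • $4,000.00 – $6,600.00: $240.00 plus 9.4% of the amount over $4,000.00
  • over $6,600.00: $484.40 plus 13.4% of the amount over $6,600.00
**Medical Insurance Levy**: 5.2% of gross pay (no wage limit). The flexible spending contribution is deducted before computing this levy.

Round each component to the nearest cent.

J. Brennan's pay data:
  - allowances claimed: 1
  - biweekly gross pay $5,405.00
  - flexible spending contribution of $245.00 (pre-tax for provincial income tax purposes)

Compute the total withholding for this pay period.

$564.72

Provincial Income Tax: taxable = $5,405.00 − $245.00 − 1×$560.00 = $4,600.00
  $240.00 + 9.4% × ($4,600.00 − $4,000.00) = $240.00 + 9.4% × $600.00 = $296.40
Medical Insurance Levy: 5.2% × $5,160.00 = $268.32
Total: $296.40 + $268.32 = $564.72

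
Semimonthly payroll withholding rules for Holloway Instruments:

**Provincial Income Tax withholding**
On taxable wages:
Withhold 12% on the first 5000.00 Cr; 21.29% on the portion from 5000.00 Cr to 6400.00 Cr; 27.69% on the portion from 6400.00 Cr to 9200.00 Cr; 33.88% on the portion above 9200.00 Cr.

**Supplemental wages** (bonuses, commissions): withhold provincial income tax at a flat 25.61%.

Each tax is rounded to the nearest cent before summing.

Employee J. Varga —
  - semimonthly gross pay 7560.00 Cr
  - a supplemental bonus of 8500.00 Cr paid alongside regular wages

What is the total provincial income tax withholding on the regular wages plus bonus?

3396.11 Cr

Provincial Income Tax: taxable = 7560.00 Cr
  898.06 Cr + 27.69% × (7560.00 Cr − 6400.00 Cr) = 898.06 Cr + 27.69% × 1160.00 Cr = 1219.26 Cr
Supplemental (25.61% flat on bonus): 25.61% × 8500.00 Cr = 2176.85 Cr
Total provincial income tax: 1219.26 Cr + 2176.85 Cr = 3396.11 Cr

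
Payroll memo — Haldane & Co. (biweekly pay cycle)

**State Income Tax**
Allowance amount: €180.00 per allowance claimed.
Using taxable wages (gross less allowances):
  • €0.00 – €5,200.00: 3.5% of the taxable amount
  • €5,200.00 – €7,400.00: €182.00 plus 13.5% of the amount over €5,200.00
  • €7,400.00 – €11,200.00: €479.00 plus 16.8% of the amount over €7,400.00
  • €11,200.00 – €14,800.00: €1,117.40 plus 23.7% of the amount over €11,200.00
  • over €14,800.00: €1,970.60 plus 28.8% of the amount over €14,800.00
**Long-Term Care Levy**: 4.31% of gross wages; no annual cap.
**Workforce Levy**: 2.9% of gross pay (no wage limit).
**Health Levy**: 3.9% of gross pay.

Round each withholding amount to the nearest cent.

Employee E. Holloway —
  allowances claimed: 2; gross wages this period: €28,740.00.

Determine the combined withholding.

€9,074.65

State Income Tax: taxable = €28,740.00 − 2×€180.00 = €28,380.00
  €1,970.60 + 28.8% × (€28,380.00 − €14,800.00) = €1,970.60 + 28.8% × €13,580.00 = €5,881.64
Long-Term Care Levy: 4.31% × €28,740.00 = €1,238.69
Workforce Levy: 2.9% × €28,740.00 = €833.46
Health Levy: 3.9% × €28,740.00 = €1,120.86
Total: €5,881.64 + €1,238.69 + €833.46 + €1,120.86 = €9,074.65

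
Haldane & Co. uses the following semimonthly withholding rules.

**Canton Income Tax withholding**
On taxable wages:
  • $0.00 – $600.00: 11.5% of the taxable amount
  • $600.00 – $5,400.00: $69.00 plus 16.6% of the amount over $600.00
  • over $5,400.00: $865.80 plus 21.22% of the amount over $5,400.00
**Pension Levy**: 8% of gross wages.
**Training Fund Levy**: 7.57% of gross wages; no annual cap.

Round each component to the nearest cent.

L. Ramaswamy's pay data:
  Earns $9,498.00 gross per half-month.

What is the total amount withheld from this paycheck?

Canton Income Tax: taxable = $9,498.00
  $865.80 + 21.22% × ($9,498.00 − $5,400.00) = $865.80 + 21.22% × $4,098.00 = $1,735.40
Pension Levy: 8% × $9,498.00 = $759.84
Training Fund Levy: 7.57% × $9,498.00 = $719.00
Total: $1,735.40 + $759.84 + $719.00 = $3,214.24

$3,214.24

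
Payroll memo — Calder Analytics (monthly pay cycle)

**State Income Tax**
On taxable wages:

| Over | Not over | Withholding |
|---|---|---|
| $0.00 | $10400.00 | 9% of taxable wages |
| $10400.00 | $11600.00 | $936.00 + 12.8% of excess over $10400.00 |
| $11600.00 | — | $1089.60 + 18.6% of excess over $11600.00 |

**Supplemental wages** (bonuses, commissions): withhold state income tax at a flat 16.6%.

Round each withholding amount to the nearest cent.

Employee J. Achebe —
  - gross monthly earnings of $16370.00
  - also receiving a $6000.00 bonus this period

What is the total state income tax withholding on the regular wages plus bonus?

$2972.82

State Income Tax: taxable = $16370.00
  $1089.60 + 18.6% × ($16370.00 − $11600.00) = $1089.60 + 18.6% × $4770.00 = $1976.82
Supplemental (16.6% flat on bonus): 16.6% × $6000.00 = $996.00
Total state income tax: $1976.82 + $996.00 = $2972.82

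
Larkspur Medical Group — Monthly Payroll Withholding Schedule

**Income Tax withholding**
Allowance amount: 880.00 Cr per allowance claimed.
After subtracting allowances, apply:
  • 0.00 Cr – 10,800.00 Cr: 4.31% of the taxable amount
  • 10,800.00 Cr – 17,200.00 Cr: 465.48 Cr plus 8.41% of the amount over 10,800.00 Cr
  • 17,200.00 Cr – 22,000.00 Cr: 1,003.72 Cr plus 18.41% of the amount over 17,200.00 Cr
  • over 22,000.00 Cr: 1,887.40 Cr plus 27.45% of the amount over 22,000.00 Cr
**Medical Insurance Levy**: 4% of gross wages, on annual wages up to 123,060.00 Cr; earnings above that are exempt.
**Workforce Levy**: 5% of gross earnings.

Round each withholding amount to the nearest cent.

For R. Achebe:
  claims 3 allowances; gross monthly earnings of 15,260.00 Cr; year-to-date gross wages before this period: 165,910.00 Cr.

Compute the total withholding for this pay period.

Income Tax: taxable = 15,260.00 Cr − 3×880.00 Cr = 12,620.00 Cr
  465.48 Cr + 8.41% × (12,620.00 Cr − 10,800.00 Cr) = 465.48 Cr + 8.41% × 1,820.00 Cr = 618.54 Cr
Medical Insurance Levy: YTD 165,910.00 Cr ≥ cap 123,060.00 Cr → 0.00 Cr
Workforce Levy: 5% × 15,260.00 Cr = 763.00 Cr
Total: 618.54 Cr + 0.00 Cr + 763.00 Cr = 1,381.54 Cr

1,381.54 Cr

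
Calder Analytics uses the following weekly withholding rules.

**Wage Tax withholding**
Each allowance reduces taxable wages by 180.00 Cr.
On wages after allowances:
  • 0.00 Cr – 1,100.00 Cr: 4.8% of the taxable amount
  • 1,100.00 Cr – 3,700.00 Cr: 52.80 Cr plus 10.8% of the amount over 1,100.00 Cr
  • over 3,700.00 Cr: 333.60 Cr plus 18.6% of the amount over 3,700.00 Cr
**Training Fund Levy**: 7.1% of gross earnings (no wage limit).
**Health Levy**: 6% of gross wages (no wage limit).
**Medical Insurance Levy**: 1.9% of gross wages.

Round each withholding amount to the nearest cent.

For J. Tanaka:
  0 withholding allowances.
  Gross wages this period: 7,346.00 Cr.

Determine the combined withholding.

Wage Tax: taxable = 7,346.00 Cr
  333.60 Cr + 18.6% × (7,346.00 Cr − 3,700.00 Cr) = 333.60 Cr + 18.6% × 3,646.00 Cr = 1,011.76 Cr
Training Fund Levy: 7.1% × 7,346.00 Cr = 521.57 Cr
Health Levy: 6% × 7,346.00 Cr = 440.76 Cr
Medical Insurance Levy: 1.9% × 7,346.00 Cr = 139.57 Cr
Total: 1,011.76 Cr + 521.57 Cr + 440.76 Cr + 139.57 Cr = 2,113.66 Cr

2,113.66 Cr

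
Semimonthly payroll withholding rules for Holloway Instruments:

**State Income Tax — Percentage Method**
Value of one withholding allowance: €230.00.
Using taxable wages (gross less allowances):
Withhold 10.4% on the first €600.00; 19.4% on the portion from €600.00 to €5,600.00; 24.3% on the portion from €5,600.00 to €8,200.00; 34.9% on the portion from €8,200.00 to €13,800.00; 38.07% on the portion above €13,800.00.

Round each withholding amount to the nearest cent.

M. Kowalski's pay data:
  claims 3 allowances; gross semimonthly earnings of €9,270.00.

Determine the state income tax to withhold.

€1,796.82

State Income Tax: taxable = €9,270.00 − 3×€230.00 = €8,580.00
  €1,664.20 + 34.9% × (€8,580.00 − €8,200.00) = €1,664.20 + 34.9% × €380.00 = €1,796.82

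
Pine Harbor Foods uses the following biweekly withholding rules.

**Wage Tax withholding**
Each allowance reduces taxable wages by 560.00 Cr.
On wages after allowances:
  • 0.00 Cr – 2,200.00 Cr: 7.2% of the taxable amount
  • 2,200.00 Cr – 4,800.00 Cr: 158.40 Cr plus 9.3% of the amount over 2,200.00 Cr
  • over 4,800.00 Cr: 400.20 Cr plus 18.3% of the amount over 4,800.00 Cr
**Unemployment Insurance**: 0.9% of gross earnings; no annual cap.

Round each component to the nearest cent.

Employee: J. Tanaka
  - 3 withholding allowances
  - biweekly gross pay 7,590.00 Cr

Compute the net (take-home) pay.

Wage Tax: taxable = 7,590.00 Cr − 3×560.00 Cr = 5,910.00 Cr
  400.20 Cr + 18.3% × (5,910.00 Cr − 4,800.00 Cr) = 400.20 Cr + 18.3% × 1,110.00 Cr = 603.33 Cr
Unemployment Insurance: 0.9% × 7,590.00 Cr = 68.31 Cr
Total withheld: 603.33 Cr + 68.31 Cr = 671.64 Cr
Net pay: 7,590.00 Cr − 671.64 Cr = 6,918.36 Cr

6,918.36 Cr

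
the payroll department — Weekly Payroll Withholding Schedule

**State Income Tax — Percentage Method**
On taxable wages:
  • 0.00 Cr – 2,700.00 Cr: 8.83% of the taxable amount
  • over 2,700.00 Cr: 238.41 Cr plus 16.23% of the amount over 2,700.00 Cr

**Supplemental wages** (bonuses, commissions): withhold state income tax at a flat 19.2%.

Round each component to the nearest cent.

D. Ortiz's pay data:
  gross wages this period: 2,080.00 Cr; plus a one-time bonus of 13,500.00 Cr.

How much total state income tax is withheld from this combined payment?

2,775.66 Cr

State Income Tax: taxable = 2,080.00 Cr
  8.83% × 2,080.00 Cr = 183.66 Cr
Supplemental (19.2% flat on bonus): 19.2% × 13,500.00 Cr = 2,592.00 Cr
Total state income tax: 183.66 Cr + 2,592.00 Cr = 2,775.66 Cr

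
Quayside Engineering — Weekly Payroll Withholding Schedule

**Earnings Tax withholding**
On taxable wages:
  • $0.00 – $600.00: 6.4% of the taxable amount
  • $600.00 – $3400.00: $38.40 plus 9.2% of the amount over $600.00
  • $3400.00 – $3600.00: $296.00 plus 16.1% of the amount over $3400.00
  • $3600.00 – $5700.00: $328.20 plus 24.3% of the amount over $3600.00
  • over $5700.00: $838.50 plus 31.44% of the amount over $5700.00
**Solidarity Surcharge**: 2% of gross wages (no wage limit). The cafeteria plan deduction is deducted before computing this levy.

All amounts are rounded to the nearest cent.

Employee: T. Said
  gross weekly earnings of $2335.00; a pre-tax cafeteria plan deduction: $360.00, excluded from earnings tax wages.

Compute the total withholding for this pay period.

$204.40

Earnings Tax: taxable = $2335.00 − $360.00 = $1975.00
  $38.40 + 9.2% × ($1975.00 − $600.00) = $38.40 + 9.2% × $1375.00 = $164.90
Solidarity Surcharge: 2% × $1975.00 = $39.50
Total: $164.90 + $39.50 = $204.40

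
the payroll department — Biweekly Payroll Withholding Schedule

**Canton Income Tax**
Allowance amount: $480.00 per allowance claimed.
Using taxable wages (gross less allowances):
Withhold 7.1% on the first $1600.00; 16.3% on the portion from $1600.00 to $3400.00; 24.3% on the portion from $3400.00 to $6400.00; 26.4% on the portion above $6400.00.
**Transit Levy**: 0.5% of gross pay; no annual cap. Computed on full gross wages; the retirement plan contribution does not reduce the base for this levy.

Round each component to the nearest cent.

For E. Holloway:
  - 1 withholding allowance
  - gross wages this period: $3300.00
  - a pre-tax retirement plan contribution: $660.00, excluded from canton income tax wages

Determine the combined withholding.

Canton Income Tax: taxable = $3300.00 − $660.00 − 1×$480.00 = $2160.00
  $113.60 + 16.3% × ($2160.00 − $1600.00) = $113.60 + 16.3% × $560.00 = $204.88
Transit Levy: 0.5% × $3300.00 = $16.50
Total: $204.88 + $16.50 = $221.38

$221.38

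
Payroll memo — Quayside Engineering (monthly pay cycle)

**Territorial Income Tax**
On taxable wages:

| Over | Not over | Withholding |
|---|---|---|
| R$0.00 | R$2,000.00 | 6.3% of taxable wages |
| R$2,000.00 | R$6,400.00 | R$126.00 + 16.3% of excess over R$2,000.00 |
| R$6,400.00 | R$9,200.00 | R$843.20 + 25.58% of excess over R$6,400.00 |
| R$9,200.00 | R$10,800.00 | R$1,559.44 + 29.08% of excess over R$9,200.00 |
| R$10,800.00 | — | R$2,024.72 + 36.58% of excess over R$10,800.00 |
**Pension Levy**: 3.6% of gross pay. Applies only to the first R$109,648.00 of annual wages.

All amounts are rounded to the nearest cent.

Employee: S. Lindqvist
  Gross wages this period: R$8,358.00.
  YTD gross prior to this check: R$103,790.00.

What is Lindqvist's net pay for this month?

Territorial Income Tax: taxable = R$8,358.00
  R$843.20 + 25.58% × (R$8,358.00 − R$6,400.00) = R$843.20 + 25.58% × R$1,958.00 = R$1,344.06
Pension Levy: cap R$109,648.00 − YTD R$103,790.00 = R$5,858.00 subject; 3.6% × R$5,858.00 = R$210.89
Total withheld: R$1,344.06 + R$210.89 = R$1,554.95
Net pay: R$8,358.00 − R$1,554.95 = R$6,803.05

R$6,803.05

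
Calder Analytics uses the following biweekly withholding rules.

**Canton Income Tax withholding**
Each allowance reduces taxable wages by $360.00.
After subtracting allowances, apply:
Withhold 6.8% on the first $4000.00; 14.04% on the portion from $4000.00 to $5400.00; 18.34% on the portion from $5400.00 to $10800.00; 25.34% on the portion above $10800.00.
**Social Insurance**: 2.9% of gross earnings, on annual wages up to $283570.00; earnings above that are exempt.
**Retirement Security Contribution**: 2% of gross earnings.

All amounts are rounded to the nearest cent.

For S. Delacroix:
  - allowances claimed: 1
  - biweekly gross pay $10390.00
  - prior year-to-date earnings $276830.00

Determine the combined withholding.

$1720.96

Canton Income Tax: taxable = $10390.00 − 1×$360.00 = $10030.00
  $468.56 + 18.34% × ($10030.00 − $5400.00) = $468.56 + 18.34% × $4630.00 = $1317.70
Social Insurance: cap $283570.00 − YTD $276830.00 = $6740.00 subject; 2.9% × $6740.00 = $195.46
Retirement Security Contribution: 2% × $10390.00 = $207.80
Total: $1317.70 + $195.46 + $207.80 = $1720.96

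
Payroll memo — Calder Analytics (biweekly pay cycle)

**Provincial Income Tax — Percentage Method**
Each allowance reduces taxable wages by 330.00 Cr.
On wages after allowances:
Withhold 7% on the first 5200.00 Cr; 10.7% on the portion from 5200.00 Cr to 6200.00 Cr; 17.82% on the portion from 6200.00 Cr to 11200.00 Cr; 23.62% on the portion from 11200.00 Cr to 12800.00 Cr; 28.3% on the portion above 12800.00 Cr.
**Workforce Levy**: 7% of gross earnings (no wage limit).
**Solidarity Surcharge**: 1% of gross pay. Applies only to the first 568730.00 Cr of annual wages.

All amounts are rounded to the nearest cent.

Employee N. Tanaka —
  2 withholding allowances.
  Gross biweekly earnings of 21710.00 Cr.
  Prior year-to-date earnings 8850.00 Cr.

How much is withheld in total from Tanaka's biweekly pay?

Provincial Income Tax: taxable = 21710.00 Cr − 2×330.00 Cr = 21050.00 Cr
  1739.92 Cr + 28.3% × (21050.00 Cr − 12800.00 Cr) = 1739.92 Cr + 28.3% × 8250.00 Cr = 4074.67 Cr
Workforce Levy: 7% × 21710.00 Cr = 1519.70 Cr
Solidarity Surcharge: 1% × 21710.00 Cr = 217.10 Cr
Total: 4074.67 Cr + 1519.70 Cr + 217.10 Cr = 5811.47 Cr

5811.47 Cr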